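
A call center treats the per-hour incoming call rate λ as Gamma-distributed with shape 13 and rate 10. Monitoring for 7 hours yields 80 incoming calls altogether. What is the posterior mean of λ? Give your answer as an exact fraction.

93/17

Total count 80 over total exposure 7 hours.
Conjugate update: add total count to the shape and total exposure to the rate, giving Gamma(93, 17).
Posterior mean = α'/β' = 93/17.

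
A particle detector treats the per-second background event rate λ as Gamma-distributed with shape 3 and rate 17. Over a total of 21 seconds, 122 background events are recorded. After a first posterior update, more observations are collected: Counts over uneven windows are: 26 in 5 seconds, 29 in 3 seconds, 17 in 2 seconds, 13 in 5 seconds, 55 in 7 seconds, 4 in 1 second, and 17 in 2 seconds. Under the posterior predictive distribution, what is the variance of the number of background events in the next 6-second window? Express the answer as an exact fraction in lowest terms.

13156/441

Total count 122 over total exposure 21 seconds.
After the first batch: Gamma(3 + 122, 17 + 21) = Gamma(125, 38).
Total count: 26 + 29 + 17 + 13 + 55 + 4 + 17 = 161.
Total exposure: 5 + 3 + 2 + 5 + 7 + 1 + 2 = 25 seconds.
After the second batch: Gamma(125 + 161, 38 + 25) = Gamma(286, 63).
The posterior predictive for a window of length T is Negative Binomial with variance T·α'·(β'+T)/β'² = 6·286·69/3969 = 13156/441.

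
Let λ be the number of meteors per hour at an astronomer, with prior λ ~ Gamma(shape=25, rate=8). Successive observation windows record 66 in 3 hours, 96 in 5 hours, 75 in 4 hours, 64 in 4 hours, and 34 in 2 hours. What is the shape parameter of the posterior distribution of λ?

360

Total count: 66 + 96 + 75 + 64 + 34 = 335.
Total exposure: 3 + 5 + 4 + 4 + 2 = 18 hours.
Gamma(α, β) with Poisson data over total exposure Σt gives posterior Gamma(α+Σx, β+Σt) = Gamma(360, 26).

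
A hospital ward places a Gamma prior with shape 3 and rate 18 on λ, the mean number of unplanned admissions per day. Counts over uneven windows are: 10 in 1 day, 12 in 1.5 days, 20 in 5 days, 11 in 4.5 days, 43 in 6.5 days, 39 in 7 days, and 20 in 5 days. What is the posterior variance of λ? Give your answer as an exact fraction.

Total count: 10 + 12 + 20 + 11 + 43 + 39 + 20 = 155.
Total exposure: 1 + 1.5 + 5 + 4.5 + 6.5 + 7 + 5 = 30.5 days.
By Gamma–Poisson conjugacy, the posterior is Gamma(α + Σx, β + Σt) = Gamma(3 + 155, 18 + 30.5) = Gamma(158, 97/2).
Posterior variance = α'/β'² = 158/(9409/4) = 632/9409.

632/9409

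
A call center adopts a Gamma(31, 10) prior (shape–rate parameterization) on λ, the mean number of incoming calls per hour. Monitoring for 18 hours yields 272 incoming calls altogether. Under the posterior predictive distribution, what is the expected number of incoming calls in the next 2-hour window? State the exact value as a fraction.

Total count 272 over total exposure 18 hours.
By Gamma–Poisson conjugacy, the posterior is Gamma(α + Σx, β + Σt) = Gamma(31 + 272, 10 + 18) = Gamma(303, 28).
Predictive mean over a 2-hour window = T·E[λ|data] = 2·303/28 = 303/14.

303/14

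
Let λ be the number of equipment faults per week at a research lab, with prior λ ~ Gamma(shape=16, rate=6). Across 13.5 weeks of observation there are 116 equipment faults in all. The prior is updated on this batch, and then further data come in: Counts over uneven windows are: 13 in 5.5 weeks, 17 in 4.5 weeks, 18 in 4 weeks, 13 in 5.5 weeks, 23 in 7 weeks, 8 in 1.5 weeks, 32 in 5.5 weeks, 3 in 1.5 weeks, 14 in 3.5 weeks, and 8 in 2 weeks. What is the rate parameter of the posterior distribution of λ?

60

Total count 116 over total exposure 13.5 weeks.
After the first batch: Gamma(16 + 116, 6 + 13.5) = Gamma(132, 39/2).
Total count: 13 + 17 + 18 + 13 + 23 + 8 + 32 + 3 + 14 + 8 = 149.
Total exposure: 5.5 + 4.5 + 4 + 5.5 + 7 + 1.5 + 5.5 + 1.5 + 3.5 + 2 = 40.5 weeks.
After the second batch: Gamma(132 + 149, 39/2 + 40.5) = Gamma(281, 60).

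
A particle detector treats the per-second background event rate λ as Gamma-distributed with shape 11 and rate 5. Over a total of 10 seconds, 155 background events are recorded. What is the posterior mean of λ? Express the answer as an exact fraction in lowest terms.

166/15

Total count 155 over total exposure 10 seconds.
Gamma(α, β) with Poisson data over total exposure Σt gives posterior Gamma(α+Σx, β+Σt) = Gamma(166, 15).
Posterior mean = α'/β' = 166/15.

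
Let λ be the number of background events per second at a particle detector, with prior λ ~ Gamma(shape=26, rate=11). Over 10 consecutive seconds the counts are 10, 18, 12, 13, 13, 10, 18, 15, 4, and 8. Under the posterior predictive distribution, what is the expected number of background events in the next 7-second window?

49

Total count: 10 + 18 + 12 + 13 + 13 + 10 + 18 + 15 + 4 + 8 = 121.
Total exposure: 10 seconds.
Gamma(α, β) with Poisson data over total exposure Σt gives posterior Gamma(α+Σx, β+Σt) = Gamma(147, 21).
Predictive mean over a 7-second window = T·E[λ|data] = 7·147/21 = 49.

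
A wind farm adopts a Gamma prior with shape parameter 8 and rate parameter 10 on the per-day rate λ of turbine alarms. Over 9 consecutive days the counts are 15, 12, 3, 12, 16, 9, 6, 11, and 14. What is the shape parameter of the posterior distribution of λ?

106

Total count: 15 + 12 + 3 + 12 + 16 + 9 + 6 + 11 + 14 = 98.
Total exposure: 9 days.
Conjugate update: add total count to the shape and total exposure to the rate, giving Gamma(106, 19).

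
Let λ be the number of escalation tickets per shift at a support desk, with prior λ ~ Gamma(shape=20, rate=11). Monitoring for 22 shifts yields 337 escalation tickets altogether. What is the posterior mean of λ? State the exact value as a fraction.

Total count 337 over total exposure 22 shifts.
The Gamma prior is conjugate for the Poisson rate, so λ | data ~ Gamma(20+337, 11+22) = Gamma(357, 33).
Posterior mean = α'/β' = 357/33 = 119/11.

119/11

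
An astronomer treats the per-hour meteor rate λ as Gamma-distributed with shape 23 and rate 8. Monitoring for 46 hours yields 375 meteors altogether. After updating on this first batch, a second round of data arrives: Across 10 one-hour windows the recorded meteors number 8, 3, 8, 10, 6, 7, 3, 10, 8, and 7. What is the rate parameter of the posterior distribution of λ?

64

Total count 375 over total exposure 46 hours.
After the first batch: Gamma(23 + 375, 8 + 46) = Gamma(398, 54).
Total count: 8 + 3 + 8 + 10 + 6 + 7 + 3 + 10 + 8 + 7 = 70.
Total exposure: 10 hours.
After the second batch: Gamma(398 + 70, 54 + 10) = Gamma(468, 64).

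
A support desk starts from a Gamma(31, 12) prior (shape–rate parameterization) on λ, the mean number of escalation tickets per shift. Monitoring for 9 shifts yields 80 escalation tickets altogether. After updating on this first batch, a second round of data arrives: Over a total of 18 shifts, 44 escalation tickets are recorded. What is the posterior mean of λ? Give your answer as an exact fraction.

Total count 80 over total exposure 9 shifts.
After the first batch: Gamma(31 + 80, 12 + 9) = Gamma(111, 21).
Total count 44 over total exposure 18 shifts.
After the second batch: Gamma(111 + 44, 21 + 18) = Gamma(155, 39).
Posterior mean = α'/β' = 155/39.

155/39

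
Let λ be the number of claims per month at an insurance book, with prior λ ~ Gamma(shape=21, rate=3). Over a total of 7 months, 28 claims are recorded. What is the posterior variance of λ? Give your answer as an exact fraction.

Total count 28 over total exposure 7 months.
By Gamma–Poisson conjugacy, the posterior is Gamma(α + Σx, β + Σt) = Gamma(21 + 28, 3 + 7) = Gamma(49, 10).
Posterior variance = α'/β'² = 49/100.

49/100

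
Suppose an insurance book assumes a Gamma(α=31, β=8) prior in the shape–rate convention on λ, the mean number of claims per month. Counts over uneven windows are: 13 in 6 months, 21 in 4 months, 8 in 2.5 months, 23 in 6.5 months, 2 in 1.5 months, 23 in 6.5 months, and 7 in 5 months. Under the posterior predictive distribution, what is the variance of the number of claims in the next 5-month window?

18

Total count: 13 + 21 + 8 + 23 + 2 + 23 + 7 = 97.
Total exposure: 6 + 4 + 2.5 + 6.5 + 1.5 + 6.5 + 5 = 32 months.
Gamma(α, β) with Poisson data over total exposure Σt gives posterior Gamma(α+Σx, β+Σt) = Gamma(128, 40).
The posterior predictive for a window of length T is Negative Binomial with variance T·α'·(β'+T)/β'² = 5·128·45/1600 = 18.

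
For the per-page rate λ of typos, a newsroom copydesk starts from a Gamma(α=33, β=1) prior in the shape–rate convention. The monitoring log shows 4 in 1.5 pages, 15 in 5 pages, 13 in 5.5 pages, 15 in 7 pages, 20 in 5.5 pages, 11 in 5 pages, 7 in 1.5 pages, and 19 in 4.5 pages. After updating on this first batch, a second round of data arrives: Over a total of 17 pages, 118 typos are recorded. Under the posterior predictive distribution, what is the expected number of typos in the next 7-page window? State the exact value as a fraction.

Total count: 4 + 15 + 13 + 15 + 20 + 11 + 7 + 19 = 104.
Total exposure: 1.5 + 5 + 5.5 + 7 + 5.5 + 5 + 1.5 + 4.5 = 35.5 pages.
After the first batch: Gamma(33 + 104, 1 + 35.5) = Gamma(137, 73/2).
Total count 118 over total exposure 17 pages.
After the second batch: Gamma(137 + 118, 73/2 + 17) = Gamma(255, 107/2).
Predictive mean over a 7-page window = T·E[λ|data] = 7·255/(107/2) = 3570/107.

3570/107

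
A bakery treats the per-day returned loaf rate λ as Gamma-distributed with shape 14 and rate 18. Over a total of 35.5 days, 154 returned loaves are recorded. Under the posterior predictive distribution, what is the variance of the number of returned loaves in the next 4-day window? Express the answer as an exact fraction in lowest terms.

Total count 154 over total exposure 35.5 days.
The Gamma prior is conjugate for the Poisson rate, so λ | data ~ Gamma(14+154, 18+35.5) = Gamma(168, 107/2).
The posterior predictive for a window of length T is Negative Binomial with variance T·α'·(β'+T)/β'² = 4·168·(115/2)/(11449/4) = 154560/11449.

154560/11449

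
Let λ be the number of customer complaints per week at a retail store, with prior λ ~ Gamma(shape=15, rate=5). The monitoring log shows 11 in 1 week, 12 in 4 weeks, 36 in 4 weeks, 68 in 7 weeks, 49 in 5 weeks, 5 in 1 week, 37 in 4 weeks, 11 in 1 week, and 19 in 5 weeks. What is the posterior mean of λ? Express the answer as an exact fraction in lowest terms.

263/37

Total count: 11 + 12 + 36 + 68 + 49 + 5 + 37 + 11 + 19 = 248.
Total exposure: 1 + 4 + 4 + 7 + 5 + 1 + 4 + 1 + 5 = 32 weeks.
By Gamma–Poisson conjugacy, the posterior is Gamma(α + Σx, β + Σt) = Gamma(15 + 248, 5 + 32) = Gamma(263, 37).
Posterior mean = α'/β' = 263/37.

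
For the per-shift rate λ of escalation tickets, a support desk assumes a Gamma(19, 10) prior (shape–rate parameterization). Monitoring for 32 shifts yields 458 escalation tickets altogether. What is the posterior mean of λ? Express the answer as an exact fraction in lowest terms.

159/14

Total count 458 over total exposure 32 shifts.
Gamma(α, β) with Poisson data over total exposure Σt gives posterior Gamma(α+Σx, β+Σt) = Gamma(477, 42).
Posterior mean = α'/β' = 477/42 = 159/14.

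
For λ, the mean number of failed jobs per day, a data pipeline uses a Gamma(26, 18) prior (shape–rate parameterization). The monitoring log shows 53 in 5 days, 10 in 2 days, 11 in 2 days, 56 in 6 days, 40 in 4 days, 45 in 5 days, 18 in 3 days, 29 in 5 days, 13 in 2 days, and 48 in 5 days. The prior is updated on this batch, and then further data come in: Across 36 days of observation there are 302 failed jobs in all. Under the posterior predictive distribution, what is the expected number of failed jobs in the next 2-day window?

Total count: 53 + 10 + 11 + 56 + 40 + 45 + 18 + 29 + 13 + 48 = 323.
Total exposure: 5 + 2 + 2 + 6 + 4 + 5 + 3 + 5 + 2 + 5 = 39 days.
After the first batch: Gamma(26 + 323, 18 + 39) = Gamma(349, 57).
Total count 302 over total exposure 36 days.
After the second batch: Gamma(349 + 302, 57 + 36) = Gamma(651, 93).
Predictive mean over a 2-day window = T·E[λ|data] = 2·651/93 = 14.

14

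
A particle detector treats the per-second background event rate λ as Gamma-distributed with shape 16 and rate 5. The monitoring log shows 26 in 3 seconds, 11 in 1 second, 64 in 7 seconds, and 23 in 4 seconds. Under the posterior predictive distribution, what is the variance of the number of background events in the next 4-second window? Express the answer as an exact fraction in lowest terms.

Total count: 26 + 11 + 64 + 23 = 124.
Total exposure: 3 + 1 + 7 + 4 = 15 seconds.
Gamma(α, β) with Poisson data over total exposure Σt gives posterior Gamma(α+Σx, β+Σt) = Gamma(140, 20).
The posterior predictive for a window of length T is Negative Binomial with variance T·α'·(β'+T)/β'² = 4·140·24/400 = 168/5.

168/5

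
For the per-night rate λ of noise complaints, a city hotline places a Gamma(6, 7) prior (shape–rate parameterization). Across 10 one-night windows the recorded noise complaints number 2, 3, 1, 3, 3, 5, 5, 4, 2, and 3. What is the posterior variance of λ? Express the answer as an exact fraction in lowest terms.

Total count: 2 + 3 + 1 + 3 + 3 + 5 + 5 + 4 + 2 + 3 = 31.
Total exposure: 10 nights.
Posterior: α' = 6 + 31 = 37, β' = 7 + 10 = 17.
Posterior variance = α'/β'² = 37/289.

37/289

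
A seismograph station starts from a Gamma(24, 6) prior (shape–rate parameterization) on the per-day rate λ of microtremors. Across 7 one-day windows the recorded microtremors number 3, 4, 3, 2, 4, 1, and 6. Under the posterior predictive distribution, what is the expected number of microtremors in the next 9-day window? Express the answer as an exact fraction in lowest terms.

Total count: 3 + 4 + 3 + 2 + 4 + 1 + 6 = 23.
Total exposure: 7 days.
Gamma(α, β) with Poisson data over total exposure Σt gives posterior Gamma(α+Σx, β+Σt) = Gamma(47, 13).
Predictive mean over a 9-day window = T·E[λ|data] = 9·47/13 = 423/13.

423/13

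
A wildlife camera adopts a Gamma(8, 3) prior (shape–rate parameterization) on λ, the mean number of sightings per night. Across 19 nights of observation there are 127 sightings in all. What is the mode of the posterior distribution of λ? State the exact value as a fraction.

Total count 127 over total exposure 19 nights.
By Gamma–Poisson conjugacy, the posterior is Gamma(α + Σx, β + Σt) = Gamma(8 + 127, 3 + 19) = Gamma(135, 22).
Posterior mode = (α'−1)/β' = 134/22 = 67/11.

67/11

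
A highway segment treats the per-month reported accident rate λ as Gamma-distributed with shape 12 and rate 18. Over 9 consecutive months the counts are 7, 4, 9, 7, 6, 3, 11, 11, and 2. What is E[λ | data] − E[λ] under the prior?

2

Total count: 7 + 4 + 9 + 7 + 6 + 3 + 11 + 11 + 2 = 60.
Total exposure: 9 months.
By Gamma–Poisson conjugacy, the posterior is Gamma(α + Σx, β + Σt) = Gamma(12 + 60, 18 + 9) = Gamma(72, 27).
Posterior mean = 72/27 = 8/3; prior mean = 12/18 = 2/3. Difference = 8/3 − 2/3 = 2.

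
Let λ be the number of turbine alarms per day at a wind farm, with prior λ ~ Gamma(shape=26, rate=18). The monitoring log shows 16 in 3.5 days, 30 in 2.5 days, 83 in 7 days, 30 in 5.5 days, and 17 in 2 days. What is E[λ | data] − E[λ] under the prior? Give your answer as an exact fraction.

Total count: 16 + 30 + 83 + 30 + 17 = 176.
Total exposure: 3.5 + 2.5 + 7 + 5.5 + 2 = 20.5 days.
By Gamma–Poisson conjugacy, the posterior is Gamma(α + Σx, β + Σt) = Gamma(26 + 176, 18 + 20.5) = Gamma(202, 77/2).
Posterior mean = 202/(77/2) = 404/77; prior mean = 26/18 = 13/9. Difference = 404/77 − 13/9 = 2635/693.

2635/693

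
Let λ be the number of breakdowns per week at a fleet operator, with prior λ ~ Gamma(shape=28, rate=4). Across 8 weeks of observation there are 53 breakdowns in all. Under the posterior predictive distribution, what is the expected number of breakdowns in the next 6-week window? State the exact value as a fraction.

81/2

Total count 53 over total exposure 8 weeks.
Conjugate update: add total count to the shape and total exposure to the rate, giving Gamma(81, 12).
Predictive mean over a 6-week window = T·E[λ|data] = 6·81/12 = 81/2.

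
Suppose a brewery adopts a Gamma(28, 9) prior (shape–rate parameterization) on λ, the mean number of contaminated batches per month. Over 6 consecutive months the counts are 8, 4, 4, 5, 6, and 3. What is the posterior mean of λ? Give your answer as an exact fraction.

58/15

Total count: 8 + 4 + 4 + 5 + 6 + 3 = 30.
Total exposure: 6 months.
By Gamma–Poisson conjugacy, the posterior is Gamma(α + Σx, β + Σt) = Gamma(28 + 30, 9 + 6) = Gamma(58, 15).
Posterior mean = α'/β' = 58/15.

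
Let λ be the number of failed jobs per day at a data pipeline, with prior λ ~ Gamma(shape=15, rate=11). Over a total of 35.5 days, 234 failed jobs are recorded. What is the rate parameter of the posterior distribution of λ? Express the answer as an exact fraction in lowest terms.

Total count 234 over total exposure 35.5 days.
Conjugate update: add total count to the shape and total exposure to the rate, giving Gamma(249, 93/2).

93/2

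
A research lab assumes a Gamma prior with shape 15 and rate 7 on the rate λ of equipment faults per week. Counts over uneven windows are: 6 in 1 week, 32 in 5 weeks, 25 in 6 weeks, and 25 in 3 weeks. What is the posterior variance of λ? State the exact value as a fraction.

Total count: 6 + 32 + 25 + 25 = 88.
Total exposure: 1 + 5 + 6 + 3 = 15 weeks.
The Gamma prior is conjugate for the Poisson rate, so λ | data ~ Gamma(15+88, 7+15) = Gamma(103, 22).
Posterior variance = α'/β'² = 103/484.

103/484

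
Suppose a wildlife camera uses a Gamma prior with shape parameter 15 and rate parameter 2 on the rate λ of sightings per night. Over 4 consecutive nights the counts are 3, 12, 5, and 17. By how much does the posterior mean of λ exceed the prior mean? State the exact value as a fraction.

Total count: 3 + 12 + 5 + 17 = 37.
Total exposure: 4 nights.
Gamma(α, β) with Poisson data over total exposure Σt gives posterior Gamma(α+Σx, β+Σt) = Gamma(52, 6).
Posterior mean = 52/6 = 26/3; prior mean = 15/2 = 15/2. Difference = 26/3 − 15/2 = 7/6.

7/6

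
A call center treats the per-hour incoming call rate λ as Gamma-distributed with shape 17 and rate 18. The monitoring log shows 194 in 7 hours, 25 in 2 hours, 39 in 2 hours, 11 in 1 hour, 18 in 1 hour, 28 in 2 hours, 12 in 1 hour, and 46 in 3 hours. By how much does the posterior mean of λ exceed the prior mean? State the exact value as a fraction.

Total count: 194 + 25 + 39 + 11 + 18 + 28 + 12 + 46 = 373.
Total exposure: 7 + 2 + 2 + 1 + 1 + 2 + 1 + 3 = 19 hours.
Conjugate update: add total count to the shape and total exposure to the rate, giving Gamma(390, 37).
Posterior mean = 390/37 = 390/37; prior mean = 17/18 = 17/18. Difference = 390/37 − 17/18 = 6391/666.

6391/666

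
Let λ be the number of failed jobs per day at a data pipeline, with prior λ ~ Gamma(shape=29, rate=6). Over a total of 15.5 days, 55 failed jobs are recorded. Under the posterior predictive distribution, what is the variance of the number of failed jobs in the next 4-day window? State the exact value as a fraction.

Total count 55 over total exposure 15.5 days.
By Gamma–Poisson conjugacy, the posterior is Gamma(α + Σx, β + Σt) = Gamma(29 + 55, 6 + 15.5) = Gamma(84, 43/2).
The posterior predictive for a window of length T is Negative Binomial with variance T·α'·(β'+T)/β'² = 4·84·(51/2)/(1849/4) = 34272/1849.

34272/1849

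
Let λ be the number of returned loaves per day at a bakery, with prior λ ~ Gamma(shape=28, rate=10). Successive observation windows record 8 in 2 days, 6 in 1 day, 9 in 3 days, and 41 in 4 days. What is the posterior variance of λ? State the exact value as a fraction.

Total count: 8 + 6 + 9 + 41 = 64.
Total exposure: 2 + 1 + 3 + 4 = 10 days.
Gamma(α, β) with Poisson data over total exposure Σt gives posterior Gamma(α+Σx, β+Σt) = Gamma(92, 20).
Posterior variance = α'/β'² = 92/400 = 23/100.

23/100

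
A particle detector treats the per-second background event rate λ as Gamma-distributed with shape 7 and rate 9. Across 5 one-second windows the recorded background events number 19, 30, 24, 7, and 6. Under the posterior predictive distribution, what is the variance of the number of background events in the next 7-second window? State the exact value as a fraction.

279/4

Total count: 19 + 30 + 24 + 7 + 6 = 86.
Total exposure: 5 seconds.
Posterior: α' = 7 + 86 = 93, β' = 9 + 5 = 14.
The posterior predictive for a window of length T is Negative Binomial with variance T·α'·(β'+T)/β'² = 7·93·21/196 = 279/4.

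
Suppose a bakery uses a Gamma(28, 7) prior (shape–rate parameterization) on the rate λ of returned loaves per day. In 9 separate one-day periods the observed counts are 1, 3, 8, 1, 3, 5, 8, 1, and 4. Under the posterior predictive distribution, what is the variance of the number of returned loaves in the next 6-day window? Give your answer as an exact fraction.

Total count: 1 + 3 + 8 + 1 + 3 + 5 + 8 + 1 + 4 = 34.
Total exposure: 9 days.
By Gamma–Poisson conjugacy, the posterior is Gamma(α + Σx, β + Σt) = Gamma(28 + 34, 7 + 9) = Gamma(62, 16).
The posterior predictive for a window of length T is Negative Binomial with variance T·α'·(β'+T)/β'² = 6·62·22/256 = 1023/32.

1023/32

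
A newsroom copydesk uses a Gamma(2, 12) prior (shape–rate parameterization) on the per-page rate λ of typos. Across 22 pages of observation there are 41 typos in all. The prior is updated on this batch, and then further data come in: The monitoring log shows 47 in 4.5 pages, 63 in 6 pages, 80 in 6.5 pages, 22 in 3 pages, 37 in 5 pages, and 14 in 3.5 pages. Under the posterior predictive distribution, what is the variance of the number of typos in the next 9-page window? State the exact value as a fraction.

Total count 41 over total exposure 22 pages.
After the first batch: Gamma(2 + 41, 12 + 22) = Gamma(43, 34).
Total count: 47 + 63 + 80 + 22 + 37 + 14 = 263.
Total exposure: 4.5 + 6 + 6.5 + 3 + 5 + 3.5 = 28.5 pages.
After the second batch: Gamma(43 + 263, 34 + 28.5) = Gamma(306, 125/2).
The posterior predictive for a window of length T is Negative Binomial with variance T·α'·(β'+T)/β'² = 9·306·(143/2)/(15625/4) = 787644/15625.

787644/15625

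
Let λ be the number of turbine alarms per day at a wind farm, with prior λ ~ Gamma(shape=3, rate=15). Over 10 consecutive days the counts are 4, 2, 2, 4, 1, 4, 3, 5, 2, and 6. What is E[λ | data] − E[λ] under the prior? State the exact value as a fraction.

31/25

Total count: 4 + 2 + 2 + 4 + 1 + 4 + 3 + 5 + 2 + 6 = 33.
Total exposure: 10 days.
The Gamma prior is conjugate for the Poisson rate, so λ | data ~ Gamma(3+33, 15+10) = Gamma(36, 25).
Posterior mean = 36/25 = 36/25; prior mean = 3/15 = 1/5. Difference = 36/25 − 1/5 = 31/25.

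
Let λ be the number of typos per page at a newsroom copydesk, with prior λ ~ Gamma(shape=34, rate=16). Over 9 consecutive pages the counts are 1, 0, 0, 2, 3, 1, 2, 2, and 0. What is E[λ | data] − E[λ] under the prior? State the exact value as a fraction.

Total count: 1 + 0 + 0 + 2 + 3 + 1 + 2 + 2 + 0 = 11.
Total exposure: 9 pages.
Posterior: α' = 34 + 11 = 45, β' = 16 + 9 = 25.
Posterior mean = 45/25 = 9/5; prior mean = 34/16 = 17/8. Difference = 9/5 − 17/8 = -13/40.

-13/40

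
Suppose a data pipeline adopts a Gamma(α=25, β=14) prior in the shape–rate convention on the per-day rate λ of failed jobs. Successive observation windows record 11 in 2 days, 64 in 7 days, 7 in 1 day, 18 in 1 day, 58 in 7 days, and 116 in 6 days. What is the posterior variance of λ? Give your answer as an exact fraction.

Total count: 11 + 64 + 7 + 18 + 58 + 116 = 274.
Total exposure: 2 + 7 + 1 + 1 + 7 + 6 = 24 days.
Posterior: α' = 25 + 274 = 299, β' = 14 + 24 = 38.
Posterior variance = α'/β'² = 299/1444.

299/1444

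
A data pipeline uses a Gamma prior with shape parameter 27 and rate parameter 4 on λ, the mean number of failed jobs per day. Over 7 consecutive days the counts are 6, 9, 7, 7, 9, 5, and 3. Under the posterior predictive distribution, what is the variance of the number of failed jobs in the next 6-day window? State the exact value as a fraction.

7446/121

Total count: 6 + 9 + 7 + 7 + 9 + 5 + 3 = 46.
Total exposure: 7 days.
Conjugate update: add total count to the shape and total exposure to the rate, giving Gamma(73, 11).
The posterior predictive for a window of length T is Negative Binomial with variance T·α'·(β'+T)/β'² = 6·73·17/121 = 7446/121.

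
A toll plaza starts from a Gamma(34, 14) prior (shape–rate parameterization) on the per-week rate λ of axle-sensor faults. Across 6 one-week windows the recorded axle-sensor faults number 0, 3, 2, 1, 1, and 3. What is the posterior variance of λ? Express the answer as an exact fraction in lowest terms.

Total count: 0 + 3 + 2 + 1 + 1 + 3 = 10.
Total exposure: 6 weeks.
Conjugate update: add total count to the shape and total exposure to the rate, giving Gamma(44, 20).
Posterior variance = α'/β'² = 44/400 = 11/100.

11/100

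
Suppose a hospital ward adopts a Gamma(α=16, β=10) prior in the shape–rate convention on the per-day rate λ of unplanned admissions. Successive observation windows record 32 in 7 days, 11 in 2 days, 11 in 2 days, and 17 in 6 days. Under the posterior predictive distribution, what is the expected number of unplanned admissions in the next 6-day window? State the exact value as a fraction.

Total count: 32 + 11 + 11 + 17 = 71.
Total exposure: 7 + 2 + 2 + 6 = 17 days.
Posterior: α' = 16 + 71 = 87, β' = 10 + 17 = 27.
Predictive mean over a 6-day window = T·E[λ|data] = 6·87/27 = 58/3.

58/3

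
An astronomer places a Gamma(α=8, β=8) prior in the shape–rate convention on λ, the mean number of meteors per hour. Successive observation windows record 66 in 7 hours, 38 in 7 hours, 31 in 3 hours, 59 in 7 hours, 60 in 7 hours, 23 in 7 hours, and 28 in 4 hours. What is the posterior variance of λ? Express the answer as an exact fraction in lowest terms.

Total count: 66 + 38 + 31 + 59 + 60 + 23 + 28 = 305.
Total exposure: 7 + 7 + 3 + 7 + 7 + 7 + 4 = 42 hours.
By Gamma–Poisson conjugacy, the posterior is Gamma(α + Σx, β + Σt) = Gamma(8 + 305, 8 + 42) = Gamma(313, 50).
Posterior variance = α'/β'² = 313/2500.

313/2500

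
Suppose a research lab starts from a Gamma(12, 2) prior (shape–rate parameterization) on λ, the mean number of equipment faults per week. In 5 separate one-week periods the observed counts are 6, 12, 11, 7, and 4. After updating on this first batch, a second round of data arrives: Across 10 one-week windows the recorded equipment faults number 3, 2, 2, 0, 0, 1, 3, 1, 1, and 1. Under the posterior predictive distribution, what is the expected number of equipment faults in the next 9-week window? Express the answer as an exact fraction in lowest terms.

594/17

Total count: 6 + 12 + 11 + 7 + 4 = 40.
Total exposure: 5 weeks.
After the first batch: Gamma(12 + 40, 2 + 5) = Gamma(52, 7).
Total count: 3 + 2 + 2 + 0 + 0 + 1 + 3 + 1 + 1 + 1 = 14.
Total exposure: 10 weeks.
After the second batch: Gamma(52 + 14, 7 + 10) = Gamma(66, 17).
Predictive mean over a 9-week window = T·E[λ|data] = 9·66/17 = 594/17.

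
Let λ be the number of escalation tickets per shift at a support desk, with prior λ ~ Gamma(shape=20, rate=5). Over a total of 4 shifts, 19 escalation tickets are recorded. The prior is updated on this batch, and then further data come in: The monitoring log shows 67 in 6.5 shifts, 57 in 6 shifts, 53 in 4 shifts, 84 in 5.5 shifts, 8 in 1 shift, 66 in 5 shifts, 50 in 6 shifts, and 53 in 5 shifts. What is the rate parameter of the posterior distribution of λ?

Total count 19 over total exposure 4 shifts.
After the first batch: Gamma(20 + 19, 5 + 4) = Gamma(39, 9).
Total count: 67 + 57 + 53 + 84 + 8 + 66 + 50 + 53 = 438.
Total exposure: 6.5 + 6 + 4 + 5.5 + 1 + 5 + 6 + 5 = 39 shifts.
After the second batch: Gamma(39 + 438, 9 + 39) = Gamma(477, 48).

48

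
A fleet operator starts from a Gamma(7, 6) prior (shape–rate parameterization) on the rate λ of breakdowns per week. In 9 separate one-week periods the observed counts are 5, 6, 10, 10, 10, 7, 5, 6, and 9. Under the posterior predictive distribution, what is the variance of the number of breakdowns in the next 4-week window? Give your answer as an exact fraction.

76/3

Total count: 5 + 6 + 10 + 10 + 10 + 7 + 5 + 6 + 9 = 68.
Total exposure: 9 weeks.
By Gamma–Poisson conjugacy, the posterior is Gamma(α + Σx, β + Σt) = Gamma(7 + 68, 6 + 9) = Gamma(75, 15).
The posterior predictive for a window of length T is Negative Binomial with variance T·α'·(β'+T)/β'² = 4·75·19/225 = 76/3.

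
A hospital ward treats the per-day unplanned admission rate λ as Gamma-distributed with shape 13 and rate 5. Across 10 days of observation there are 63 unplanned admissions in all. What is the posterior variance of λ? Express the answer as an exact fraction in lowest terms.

76/225

Total count 63 over total exposure 10 days.
Gamma(α, β) with Poisson data over total exposure Σt gives posterior Gamma(α+Σx, β+Σt) = Gamma(76, 15).
Posterior variance = α'/β'² = 76/225.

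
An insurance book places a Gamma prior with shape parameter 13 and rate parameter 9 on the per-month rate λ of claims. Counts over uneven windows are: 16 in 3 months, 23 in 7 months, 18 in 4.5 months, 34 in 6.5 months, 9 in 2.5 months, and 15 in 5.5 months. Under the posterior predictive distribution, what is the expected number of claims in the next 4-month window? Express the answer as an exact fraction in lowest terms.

Total count: 16 + 23 + 18 + 34 + 9 + 15 = 115.
Total exposure: 3 + 7 + 4.5 + 6.5 + 2.5 + 5.5 = 29 months.
Gamma(α, β) with Poisson data over total exposure Σt gives posterior Gamma(α+Σx, β+Σt) = Gamma(128, 38).
Predictive mean over a 4-month window = T·E[λ|data] = 4·128/38 = 256/19.

256/19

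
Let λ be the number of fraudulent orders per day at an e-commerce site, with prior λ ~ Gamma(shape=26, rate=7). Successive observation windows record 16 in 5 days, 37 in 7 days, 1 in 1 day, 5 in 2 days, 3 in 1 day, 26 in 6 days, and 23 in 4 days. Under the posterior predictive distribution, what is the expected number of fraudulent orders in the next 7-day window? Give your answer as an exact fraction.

Total count: 16 + 37 + 1 + 5 + 3 + 26 + 23 = 111.
Total exposure: 5 + 7 + 1 + 2 + 1 + 6 + 4 = 26 days.
The Gamma prior is conjugate for the Poisson rate, so λ | data ~ Gamma(26+111, 7+26) = Gamma(137, 33).
Predictive mean over a 7-day window = T·E[λ|data] = 7·137/33 = 959/33.

959/33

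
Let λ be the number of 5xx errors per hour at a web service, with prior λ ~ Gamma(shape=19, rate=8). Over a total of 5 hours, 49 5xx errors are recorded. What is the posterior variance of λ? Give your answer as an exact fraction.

68/169

Total count 49 over total exposure 5 hours.
Posterior: α' = 19 + 49 = 68, β' = 8 + 5 = 13.
Posterior variance = α'/β'² = 68/169.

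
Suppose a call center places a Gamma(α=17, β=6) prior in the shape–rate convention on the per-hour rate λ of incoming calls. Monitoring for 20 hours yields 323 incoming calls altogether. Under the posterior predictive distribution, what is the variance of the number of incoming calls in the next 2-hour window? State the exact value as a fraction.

4760/169

Total count 323 over total exposure 20 hours.
The Gamma prior is conjugate for the Poisson rate, so λ | data ~ Gamma(17+323, 6+20) = Gamma(340, 26).
The posterior predictive for a window of length T is Negative Binomial with variance T·α'·(β'+T)/β'² = 2·340·28/676 = 4760/169.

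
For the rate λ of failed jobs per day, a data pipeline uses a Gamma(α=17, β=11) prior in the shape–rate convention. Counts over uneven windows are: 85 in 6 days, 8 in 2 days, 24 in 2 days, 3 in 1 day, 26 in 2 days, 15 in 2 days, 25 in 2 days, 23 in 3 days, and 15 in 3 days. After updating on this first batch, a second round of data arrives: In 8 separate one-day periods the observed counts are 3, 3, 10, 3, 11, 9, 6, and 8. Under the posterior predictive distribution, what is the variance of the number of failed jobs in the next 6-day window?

48

Total count: 85 + 8 + 24 + 3 + 26 + 15 + 25 + 23 + 15 = 224.
Total exposure: 6 + 2 + 2 + 1 + 2 + 2 + 2 + 3 + 3 = 23 days.
After the first batch: Gamma(17 + 224, 11 + 23) = Gamma(241, 34).
Total count: 3 + 3 + 10 + 3 + 11 + 9 + 6 + 8 = 53.
Total exposure: 8 days.
After the second batch: Gamma(241 + 53, 34 + 8) = Gamma(294, 42).
The posterior predictive for a window of length T is Negative Binomial with variance T·α'·(β'+T)/β'² = 6·294·48/1764 = 48.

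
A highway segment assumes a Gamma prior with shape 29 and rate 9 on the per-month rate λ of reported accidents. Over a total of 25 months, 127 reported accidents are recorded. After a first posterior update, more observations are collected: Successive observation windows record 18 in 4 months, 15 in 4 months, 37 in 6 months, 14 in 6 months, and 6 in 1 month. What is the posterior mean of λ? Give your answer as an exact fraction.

246/55

Total count 127 over total exposure 25 months.
After the first batch: Gamma(29 + 127, 9 + 25) = Gamma(156, 34).
Total count: 18 + 15 + 37 + 14 + 6 = 90.
Total exposure: 4 + 4 + 6 + 6 + 1 = 21 months.
After the second batch: Gamma(156 + 90, 34 + 21) = Gamma(246, 55).
Posterior mean = α'/β' = 246/55.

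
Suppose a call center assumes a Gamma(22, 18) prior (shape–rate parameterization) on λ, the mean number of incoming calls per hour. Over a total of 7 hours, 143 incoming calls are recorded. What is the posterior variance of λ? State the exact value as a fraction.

Total count 143 over total exposure 7 hours.
Posterior: α' = 22 + 143 = 165, β' = 18 + 7 = 25.
Posterior variance = α'/β'² = 165/625 = 33/125.

33/125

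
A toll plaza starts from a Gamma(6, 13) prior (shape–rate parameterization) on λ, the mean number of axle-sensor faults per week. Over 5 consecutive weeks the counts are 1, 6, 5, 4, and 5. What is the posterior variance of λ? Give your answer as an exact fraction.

Total count: 1 + 6 + 5 + 4 + 5 = 21.
Total exposure: 5 weeks.
Posterior: α' = 6 + 21 = 27, β' = 13 + 5 = 18.
Posterior variance = α'/β'² = 27/324 = 1/12.

1/12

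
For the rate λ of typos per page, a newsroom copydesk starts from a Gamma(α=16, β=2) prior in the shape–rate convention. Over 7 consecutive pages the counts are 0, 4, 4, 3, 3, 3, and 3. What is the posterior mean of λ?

Total count: 0 + 4 + 4 + 3 + 3 + 3 + 3 = 20.
Total exposure: 7 pages.
The Gamma prior is conjugate for the Poisson rate, so λ | data ~ Gamma(16+20, 2+7) = Gamma(36, 9).
Posterior mean = α'/β' = 36/9 = 4.

4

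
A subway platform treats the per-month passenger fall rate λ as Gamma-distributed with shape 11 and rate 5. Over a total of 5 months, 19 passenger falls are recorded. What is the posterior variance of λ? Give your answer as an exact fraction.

3/10

Total count 19 over total exposure 5 months.
The Gamma prior is conjugate for the Poisson rate, so λ | data ~ Gamma(11+19, 5+5) = Gamma(30, 10).
Posterior variance = α'/β'² = 30/100 = 3/10.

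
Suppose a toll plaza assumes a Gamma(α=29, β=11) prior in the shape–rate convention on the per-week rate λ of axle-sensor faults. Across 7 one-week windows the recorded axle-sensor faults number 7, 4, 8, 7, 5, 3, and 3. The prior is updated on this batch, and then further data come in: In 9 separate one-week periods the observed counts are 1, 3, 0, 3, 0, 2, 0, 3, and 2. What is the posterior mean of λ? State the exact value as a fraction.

80/27

Total count: 7 + 4 + 8 + 7 + 5 + 3 + 3 = 37.
Total exposure: 7 weeks.
After the first batch: Gamma(29 + 37, 11 + 7) = Gamma(66, 18).
Total count: 1 + 3 + 0 + 3 + 0 + 2 + 0 + 3 + 2 = 14.
Total exposure: 9 weeks.
After the second batch: Gamma(66 + 14, 18 + 9) = Gamma(80, 27).
Posterior mean = α'/β' = 80/27.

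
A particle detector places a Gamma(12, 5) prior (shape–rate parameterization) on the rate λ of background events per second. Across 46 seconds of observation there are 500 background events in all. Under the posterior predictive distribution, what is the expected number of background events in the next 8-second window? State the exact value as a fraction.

Total count 500 over total exposure 46 seconds.
Gamma(α, β) with Poisson data over total exposure Σt gives posterior Gamma(α+Σx, β+Σt) = Gamma(512, 51).
Predictive mean over an 8-second window = T·E[λ|data] = 8·512/51 = 4096/51.

4096/51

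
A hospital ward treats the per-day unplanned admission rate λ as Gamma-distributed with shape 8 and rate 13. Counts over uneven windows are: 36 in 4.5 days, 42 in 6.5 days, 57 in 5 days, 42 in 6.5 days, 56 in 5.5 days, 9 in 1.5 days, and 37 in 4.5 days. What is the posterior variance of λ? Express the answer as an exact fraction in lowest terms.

Total count: 36 + 42 + 57 + 42 + 56 + 9 + 37 = 279.
Total exposure: 4.5 + 6.5 + 5 + 6.5 + 5.5 + 1.5 + 4.5 = 34 days.
The Gamma prior is conjugate for the Poisson rate, so λ | data ~ Gamma(8+279, 13+34) = Gamma(287, 47).
Posterior variance = α'/β'² = 287/2209.

287/2209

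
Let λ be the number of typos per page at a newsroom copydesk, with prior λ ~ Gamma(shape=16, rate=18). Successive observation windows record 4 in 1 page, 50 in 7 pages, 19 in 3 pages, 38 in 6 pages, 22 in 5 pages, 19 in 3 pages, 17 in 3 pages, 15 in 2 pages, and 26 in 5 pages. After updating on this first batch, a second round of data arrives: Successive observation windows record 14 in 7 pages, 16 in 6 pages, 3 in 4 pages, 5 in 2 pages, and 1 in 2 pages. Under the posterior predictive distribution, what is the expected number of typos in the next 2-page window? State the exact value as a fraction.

265/37

Total count: 4 + 50 + 19 + 38 + 22 + 19 + 17 + 15 + 26 = 210.
Total exposure: 1 + 7 + 3 + 6 + 5 + 3 + 3 + 2 + 5 = 35 pages.
After the first batch: Gamma(16 + 210, 18 + 35) = Gamma(226, 53).
Total count: 14 + 16 + 3 + 5 + 1 = 39.
Total exposure: 7 + 6 + 4 + 2 + 2 = 21 pages.
After the second batch: Gamma(226 + 39, 53 + 21) = Gamma(265, 74).
Predictive mean over a 2-page window = T·E[λ|data] = 2·265/74 = 265/37.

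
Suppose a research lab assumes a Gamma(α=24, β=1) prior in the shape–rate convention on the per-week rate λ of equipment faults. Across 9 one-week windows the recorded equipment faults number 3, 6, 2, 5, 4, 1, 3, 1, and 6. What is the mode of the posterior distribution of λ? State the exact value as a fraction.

Total count: 3 + 6 + 2 + 5 + 4 + 1 + 3 + 1 + 6 = 31.
Total exposure: 9 weeks.
Gamma(α, β) with Poisson data over total exposure Σt gives posterior Gamma(α+Σx, β+Σt) = Gamma(55, 10).
Posterior mode = (α'−1)/β' = 54/10 = 27/5.

27/5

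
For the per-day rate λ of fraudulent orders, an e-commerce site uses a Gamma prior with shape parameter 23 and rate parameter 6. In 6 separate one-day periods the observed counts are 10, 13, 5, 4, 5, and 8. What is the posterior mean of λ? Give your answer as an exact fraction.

Total count: 10 + 13 + 5 + 4 + 5 + 8 = 45.
Total exposure: 6 days.
Gamma(α, β) with Poisson data over total exposure Σt gives posterior Gamma(α+Σx, β+Σt) = Gamma(68, 12).
Posterior mean = α'/β' = 68/12 = 17/3.

17/3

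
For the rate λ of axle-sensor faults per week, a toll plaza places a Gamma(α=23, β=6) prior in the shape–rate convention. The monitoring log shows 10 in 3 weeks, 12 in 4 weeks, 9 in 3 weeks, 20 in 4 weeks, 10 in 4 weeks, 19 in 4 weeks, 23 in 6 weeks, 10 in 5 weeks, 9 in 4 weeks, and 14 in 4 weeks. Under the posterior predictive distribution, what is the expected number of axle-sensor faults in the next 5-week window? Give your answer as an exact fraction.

Total count: 10 + 12 + 9 + 20 + 10 + 19 + 23 + 10 + 9 + 14 = 136.
Total exposure: 3 + 4 + 3 + 4 + 4 + 4 + 6 + 5 + 4 + 4 = 41 weeks.
Gamma(α, β) with Poisson data over total exposure Σt gives posterior Gamma(α+Σx, β+Σt) = Gamma(159, 47).
Predictive mean over a 5-week window = T·E[λ|data] = 5·159/47 = 795/47.

795/47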